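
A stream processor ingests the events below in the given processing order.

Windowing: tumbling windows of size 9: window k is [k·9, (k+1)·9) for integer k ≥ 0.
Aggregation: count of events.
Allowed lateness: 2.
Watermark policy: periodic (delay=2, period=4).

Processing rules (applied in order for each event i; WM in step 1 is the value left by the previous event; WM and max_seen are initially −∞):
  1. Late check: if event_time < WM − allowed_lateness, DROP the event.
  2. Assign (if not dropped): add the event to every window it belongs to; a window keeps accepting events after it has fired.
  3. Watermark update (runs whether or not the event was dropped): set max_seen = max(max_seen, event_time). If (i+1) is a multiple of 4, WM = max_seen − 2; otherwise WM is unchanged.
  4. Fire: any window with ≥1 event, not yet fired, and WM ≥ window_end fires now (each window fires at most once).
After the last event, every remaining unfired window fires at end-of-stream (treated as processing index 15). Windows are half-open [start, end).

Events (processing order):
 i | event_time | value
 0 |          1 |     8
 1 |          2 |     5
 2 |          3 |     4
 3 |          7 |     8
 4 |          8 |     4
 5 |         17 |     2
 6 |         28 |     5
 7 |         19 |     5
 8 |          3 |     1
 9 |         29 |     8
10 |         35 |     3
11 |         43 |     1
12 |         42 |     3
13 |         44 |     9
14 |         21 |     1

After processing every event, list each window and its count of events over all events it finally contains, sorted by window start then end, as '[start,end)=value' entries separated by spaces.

i=0 t=1 v=8: → [0,9); WM=−∞
i=1 t=2 v=5: → [0,9); WM=−∞
i=2 t=3 v=4: → [0,9); WM=−∞
i=3 t=7 v=8: → [0,9); WM=5
i=4 t=8 v=4: → [0,9); WM=5
i=5 t=17 v=2: → [9,18); WM=5
i=6 t=28 v=5: → [27,36); WM=5
i=7 t=19 v=5: → [18,27); WM=26; [0,9) fires=5 [9,18) fires=1
i=8 t=3 v=1: DROP (t<26-2); WM=26
i=9 t=29 v=8: → [27,36); WM=26
i=10 t=35 v=3: → [27,36); WM=26
i=11 t=43 v=1: → [36,45); WM=41; [18,27) fires=1 [27,36) fires=3
i=12 t=42 v=3: → [36,45); WM=41
i=13 t=44 v=9: → [36,45); WM=41
i=14 t=21 v=1: DROP (t<41-2); WM=41

[0,9)=5 [9,18)=1 [18,27)=1 [27,36)=3 [36,45)=3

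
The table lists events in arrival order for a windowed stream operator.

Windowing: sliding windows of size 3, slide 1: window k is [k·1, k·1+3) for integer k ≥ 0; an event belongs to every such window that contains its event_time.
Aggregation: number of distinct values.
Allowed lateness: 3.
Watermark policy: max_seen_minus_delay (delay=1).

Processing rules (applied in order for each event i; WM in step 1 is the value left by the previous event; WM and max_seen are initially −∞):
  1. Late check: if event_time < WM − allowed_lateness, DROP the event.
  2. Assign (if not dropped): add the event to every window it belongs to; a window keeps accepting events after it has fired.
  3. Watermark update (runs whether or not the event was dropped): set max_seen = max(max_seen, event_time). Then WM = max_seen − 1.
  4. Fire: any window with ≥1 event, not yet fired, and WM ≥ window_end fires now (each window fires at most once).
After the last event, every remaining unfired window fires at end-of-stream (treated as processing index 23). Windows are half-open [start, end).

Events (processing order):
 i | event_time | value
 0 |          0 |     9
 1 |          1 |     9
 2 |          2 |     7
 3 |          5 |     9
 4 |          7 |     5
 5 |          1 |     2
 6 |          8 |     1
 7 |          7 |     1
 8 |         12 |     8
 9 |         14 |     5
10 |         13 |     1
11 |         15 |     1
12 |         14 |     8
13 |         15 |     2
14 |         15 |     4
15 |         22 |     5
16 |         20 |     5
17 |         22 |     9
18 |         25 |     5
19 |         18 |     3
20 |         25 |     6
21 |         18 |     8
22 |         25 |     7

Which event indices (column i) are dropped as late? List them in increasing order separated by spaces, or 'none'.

5 19 21

i=0 t=0 v=9: → [0,3); WM=-1
i=1 t=1 v=9: → [1,4),[0,3); WM=0
i=2 t=2 v=7: → [2,5),[1,4),[0,3); WM=1
i=3 t=5 v=9: → [5,8),[4,7),[3,6); WM=4; [0,3) fires=2 [1,4) fires=2
i=4 t=7 v=5: → [7,10),[6,9),[5,8); WM=6; [2,5) fires=1 [3,6) fires=1
i=5 t=1 v=2: DROP (t<6-3); WM=6
i=6 t=8 v=1: → [8,11),[7,10),[6,9); WM=7; [4,7) fires=1
i=7 t=7 v=1: → [7,10),[6,9),[5,8); WM=7
i=8 t=12 v=8: → [12,15),[11,14),[10,13); WM=11; [5,8) fires=3 [6,9) fires=2 [7,10) fires=2 [8,11) fires=1
i=9 t=14 v=5: → [14,17),[13,16),[12,15); WM=13; [10,13) fires=1
i=10 t=13 v=1: → [13,16),[12,15),[11,14); WM=13
i=11 t=15 v=1: → [15,18),[14,17),[13,16); WM=14; [11,14) fires=2
i=12 t=14 v=8: → [14,17),[13,16),[12,15); WM=14
i=13 t=15 v=2: → [15,18),[14,17),[13,16); WM=14
i=14 t=15 v=4: → [15,18),[14,17),[13,16); WM=14
i=15 t=22 v=5: → [22,25),[21,24),[20,23); WM=21; [12,15) fires=3 [13,16) fires=5 [14,17) fires=5 [15,18) fires=3
i=16 t=20 v=5: → [20,23),[19,22),[18,21); WM=21; [18,21) fires=1
i=17 t=22 v=9: → [22,25),[21,24),[20,23); WM=21
i=18 t=25 v=5: → [25,28),[24,27),[23,26); WM=24; [19,22) fires=1 [20,23) fires=2 [21,24) fires=2
i=19 t=18 v=3: DROP (t<24-3); WM=24
i=20 t=25 v=6: → [25,28),[24,27),[23,26); WM=24
i=21 t=18 v=8: DROP (t<24-3); WM=24
i=22 t=25 v=7: → [25,28),[24,27),[23,26); WM=24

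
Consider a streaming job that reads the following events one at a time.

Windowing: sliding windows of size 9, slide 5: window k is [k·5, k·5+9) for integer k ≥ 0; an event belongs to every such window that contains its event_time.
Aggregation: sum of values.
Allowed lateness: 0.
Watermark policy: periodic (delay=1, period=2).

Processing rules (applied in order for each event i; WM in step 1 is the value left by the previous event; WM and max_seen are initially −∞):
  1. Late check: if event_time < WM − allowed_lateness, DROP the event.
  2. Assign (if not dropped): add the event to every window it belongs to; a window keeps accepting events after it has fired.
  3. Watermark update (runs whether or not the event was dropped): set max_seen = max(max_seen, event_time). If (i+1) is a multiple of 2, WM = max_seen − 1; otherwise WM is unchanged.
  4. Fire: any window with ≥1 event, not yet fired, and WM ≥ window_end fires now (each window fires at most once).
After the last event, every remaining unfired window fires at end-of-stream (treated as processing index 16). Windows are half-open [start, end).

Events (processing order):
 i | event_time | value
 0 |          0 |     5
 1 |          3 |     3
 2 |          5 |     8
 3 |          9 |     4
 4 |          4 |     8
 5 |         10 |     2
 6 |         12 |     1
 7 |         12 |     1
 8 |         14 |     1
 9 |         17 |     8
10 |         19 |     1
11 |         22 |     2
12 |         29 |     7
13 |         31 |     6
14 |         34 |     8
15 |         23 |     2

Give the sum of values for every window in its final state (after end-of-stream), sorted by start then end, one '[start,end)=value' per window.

i=0 t=0 v=5: → [0,9); WM=−∞
i=1 t=3 v=3: → [0,9); WM=2
i=2 t=5 v=8: → [5,14),[0,9); WM=2
i=3 t=9 v=4: → [5,14); WM=8
i=4 t=4 v=8: DROP (t<8-0); WM=8
i=5 t=10 v=2: → [10,19),[5,14); WM=9; [0,9) fires=16
i=6 t=12 v=1: → [10,19),[5,14); WM=9
i=7 t=12 v=1: → [10,19),[5,14); WM=11
i=8 t=14 v=1: → [10,19); WM=11
i=9 t=17 v=8: → [15,24),[10,19); WM=16; [5,14) fires=16
i=10 t=19 v=1: → [15,24); WM=16
i=11 t=22 v=2: → [20,29),[15,24); WM=21; [10,19) fires=13
i=12 t=29 v=7: → [25,34); WM=21
i=13 t=31 v=6: → [30,39),[25,34); WM=30; [15,24) fires=11 [20,29) fires=2
i=14 t=34 v=8: → [30,39); WM=30
i=15 t=23 v=2: DROP (t<30-0); WM=33

[0,9)=16 [5,14)=16 [10,19)=13 [15,24)=11 [20,29)=2 [25,34)=13 [30,39)=14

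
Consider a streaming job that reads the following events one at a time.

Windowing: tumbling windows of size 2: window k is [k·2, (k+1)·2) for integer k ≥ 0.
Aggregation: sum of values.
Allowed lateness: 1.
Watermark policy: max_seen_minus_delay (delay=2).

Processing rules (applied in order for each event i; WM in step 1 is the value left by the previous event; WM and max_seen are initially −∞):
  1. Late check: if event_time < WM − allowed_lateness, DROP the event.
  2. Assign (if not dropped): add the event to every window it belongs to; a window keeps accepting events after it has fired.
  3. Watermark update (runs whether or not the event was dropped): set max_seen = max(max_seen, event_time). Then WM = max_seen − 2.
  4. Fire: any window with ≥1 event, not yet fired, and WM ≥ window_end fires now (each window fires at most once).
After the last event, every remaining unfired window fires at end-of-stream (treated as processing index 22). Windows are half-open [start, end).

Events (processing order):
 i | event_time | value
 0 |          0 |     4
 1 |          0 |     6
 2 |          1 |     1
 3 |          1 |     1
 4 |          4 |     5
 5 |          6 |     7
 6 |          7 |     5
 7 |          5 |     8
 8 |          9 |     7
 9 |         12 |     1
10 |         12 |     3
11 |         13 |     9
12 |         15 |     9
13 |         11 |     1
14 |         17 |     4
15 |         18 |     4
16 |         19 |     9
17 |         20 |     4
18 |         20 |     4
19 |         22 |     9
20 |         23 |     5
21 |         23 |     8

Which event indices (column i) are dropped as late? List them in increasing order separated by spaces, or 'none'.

i=0 t=0 v=4: → [0,2); WM=-2
i=1 t=0 v=6: → [0,2); WM=-2
i=2 t=1 v=1: → [0,2); WM=-1
i=3 t=1 v=1: → [0,2); WM=-1
i=4 t=4 v=5: → [4,6); WM=2; [0,2) fires=12
i=5 t=6 v=7: → [6,8); WM=4
i=6 t=7 v=5: → [6,8); WM=5
i=7 t=5 v=8: → [4,6); WM=5
i=8 t=9 v=7: → [8,10); WM=7; [4,6) fires=13
i=9 t=12 v=1: → [12,14); WM=10; [6,8) fires=12 [8,10) fires=7
i=10 t=12 v=3: → [12,14); WM=10
i=11 t=13 v=9: → [12,14); WM=11
i=12 t=15 v=9: → [14,16); WM=13
i=13 t=11 v=1: DROP (t<13-1); WM=13
i=14 t=17 v=4: → [16,18); WM=15; [12,14) fires=13
i=15 t=18 v=4: → [18,20); WM=16; [14,16) fires=9
i=16 t=19 v=9: → [18,20); WM=17
i=17 t=20 v=4: → [20,22); WM=18; [16,18) fires=4
i=18 t=20 v=4: → [20,22); WM=18
i=19 t=22 v=9: → [22,24); WM=20; [18,20) fires=13
i=20 t=23 v=5: → [22,24); WM=21
i=21 t=23 v=8: → [22,24); WM=21

13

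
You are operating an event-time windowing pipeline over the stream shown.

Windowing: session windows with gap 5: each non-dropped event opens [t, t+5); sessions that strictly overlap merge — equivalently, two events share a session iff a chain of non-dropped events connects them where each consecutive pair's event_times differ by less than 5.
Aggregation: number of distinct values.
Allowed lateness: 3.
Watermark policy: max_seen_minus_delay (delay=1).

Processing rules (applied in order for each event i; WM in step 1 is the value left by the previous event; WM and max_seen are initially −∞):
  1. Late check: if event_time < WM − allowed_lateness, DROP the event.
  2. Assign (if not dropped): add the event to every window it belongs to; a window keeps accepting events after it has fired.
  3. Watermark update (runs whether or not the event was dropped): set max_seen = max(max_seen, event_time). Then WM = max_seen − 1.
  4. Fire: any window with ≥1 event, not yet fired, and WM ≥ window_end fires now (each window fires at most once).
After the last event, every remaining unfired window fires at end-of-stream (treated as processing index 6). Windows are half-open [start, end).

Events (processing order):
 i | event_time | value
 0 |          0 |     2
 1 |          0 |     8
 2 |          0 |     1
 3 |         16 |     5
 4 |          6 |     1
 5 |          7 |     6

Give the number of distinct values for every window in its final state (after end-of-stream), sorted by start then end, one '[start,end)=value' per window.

[0,5)=3 [16,21)=1

i=0 t=0 v=2: → [0,5); WM=-1
i=1 t=0 v=8: → [0,5); WM=-1
i=2 t=0 v=1: → [0,5); WM=-1
i=3 t=16 v=5: → [16,21); WM=15
i=4 t=6 v=1: DROP (t<15-3); WM=15
i=5 t=7 v=6: DROP (t<15-3); WM=15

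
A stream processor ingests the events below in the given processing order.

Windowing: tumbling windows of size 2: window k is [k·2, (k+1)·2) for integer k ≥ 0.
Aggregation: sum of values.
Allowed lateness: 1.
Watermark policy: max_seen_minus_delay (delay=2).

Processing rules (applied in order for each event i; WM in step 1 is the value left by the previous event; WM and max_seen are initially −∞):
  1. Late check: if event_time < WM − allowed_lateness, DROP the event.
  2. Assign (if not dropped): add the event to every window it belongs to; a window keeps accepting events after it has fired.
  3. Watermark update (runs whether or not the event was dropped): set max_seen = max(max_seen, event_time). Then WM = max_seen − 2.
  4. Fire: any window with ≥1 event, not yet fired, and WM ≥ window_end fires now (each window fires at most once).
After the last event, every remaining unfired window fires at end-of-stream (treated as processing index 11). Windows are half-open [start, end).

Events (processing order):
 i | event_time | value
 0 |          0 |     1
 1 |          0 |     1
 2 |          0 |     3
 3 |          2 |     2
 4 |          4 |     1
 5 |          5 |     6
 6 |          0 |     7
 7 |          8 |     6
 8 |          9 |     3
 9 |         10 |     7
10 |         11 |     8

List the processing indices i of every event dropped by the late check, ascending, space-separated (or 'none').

6

i=0 t=0 v=1: → [0,2); WM=-2
i=1 t=0 v=1: → [0,2); WM=-2
i=2 t=0 v=3: → [0,2); WM=-2
i=3 t=2 v=2: → [2,4); WM=0
i=4 t=4 v=1: → [4,6); WM=2; [0,2) fires=5
i=5 t=5 v=6: → [4,6); WM=3
i=6 t=0 v=7: DROP (t<3-1); WM=3
i=7 t=8 v=6: → [8,10); WM=6; [2,4) fires=2 [4,6) fires=7
i=8 t=9 v=3: → [8,10); WM=7
i=9 t=10 v=7: → [10,12); WM=8
i=10 t=11 v=8: → [10,12); WM=9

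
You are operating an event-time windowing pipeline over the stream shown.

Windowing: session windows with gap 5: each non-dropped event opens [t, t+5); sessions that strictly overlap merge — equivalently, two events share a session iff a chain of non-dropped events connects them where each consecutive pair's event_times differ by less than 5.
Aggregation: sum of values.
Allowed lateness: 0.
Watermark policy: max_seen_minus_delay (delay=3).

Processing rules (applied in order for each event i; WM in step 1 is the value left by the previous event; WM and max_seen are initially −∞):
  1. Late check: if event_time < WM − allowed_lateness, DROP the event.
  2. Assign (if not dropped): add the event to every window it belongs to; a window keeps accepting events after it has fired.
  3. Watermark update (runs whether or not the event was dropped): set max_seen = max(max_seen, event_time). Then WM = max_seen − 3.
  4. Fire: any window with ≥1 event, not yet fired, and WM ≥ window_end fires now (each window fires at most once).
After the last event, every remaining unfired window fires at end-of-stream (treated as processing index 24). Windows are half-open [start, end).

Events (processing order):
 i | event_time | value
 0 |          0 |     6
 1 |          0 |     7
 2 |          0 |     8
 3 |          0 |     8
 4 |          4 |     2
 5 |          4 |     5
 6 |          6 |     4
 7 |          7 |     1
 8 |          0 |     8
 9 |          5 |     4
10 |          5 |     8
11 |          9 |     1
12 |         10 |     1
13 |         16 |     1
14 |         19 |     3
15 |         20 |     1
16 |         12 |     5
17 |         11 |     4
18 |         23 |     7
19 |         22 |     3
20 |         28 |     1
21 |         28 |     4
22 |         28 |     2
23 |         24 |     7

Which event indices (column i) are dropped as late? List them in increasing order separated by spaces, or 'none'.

8 16 17 23

i=0 t=0 v=6: → [0,5); WM=-3
i=1 t=0 v=7: → [0,5); WM=-3
i=2 t=0 v=8: → [0,5); WM=-3
i=3 t=0 v=8: → [0,5); WM=-3
i=4 t=4 v=2: → [0,9); WM=1
i=5 t=4 v=5: → [0,9); WM=1
i=6 t=6 v=4: → [0,11); WM=3
i=7 t=7 v=1: → [0,12); WM=4
i=8 t=0 v=8: DROP (t<4-0); WM=4
i=9 t=5 v=4: → [0,12); WM=4
i=10 t=5 v=8: → [0,12); WM=4
i=11 t=9 v=1: → [0,14); WM=6
i=12 t=10 v=1: → [0,15); WM=7
i=13 t=16 v=1: → [16,21); WM=13
i=14 t=19 v=3: → [16,24); WM=16
i=15 t=20 v=1: → [16,25); WM=17
i=16 t=12 v=5: DROP (t<17-0); WM=17
i=17 t=11 v=4: DROP (t<17-0); WM=17
i=18 t=23 v=7: → [16,28); WM=20
i=19 t=22 v=3: → [16,28); WM=20
i=20 t=28 v=1: → [28,33); WM=25
i=21 t=28 v=4: → [28,33); WM=25
i=22 t=28 v=2: → [28,33); WM=25
i=23 t=24 v=7: DROP (t<25-0); WM=25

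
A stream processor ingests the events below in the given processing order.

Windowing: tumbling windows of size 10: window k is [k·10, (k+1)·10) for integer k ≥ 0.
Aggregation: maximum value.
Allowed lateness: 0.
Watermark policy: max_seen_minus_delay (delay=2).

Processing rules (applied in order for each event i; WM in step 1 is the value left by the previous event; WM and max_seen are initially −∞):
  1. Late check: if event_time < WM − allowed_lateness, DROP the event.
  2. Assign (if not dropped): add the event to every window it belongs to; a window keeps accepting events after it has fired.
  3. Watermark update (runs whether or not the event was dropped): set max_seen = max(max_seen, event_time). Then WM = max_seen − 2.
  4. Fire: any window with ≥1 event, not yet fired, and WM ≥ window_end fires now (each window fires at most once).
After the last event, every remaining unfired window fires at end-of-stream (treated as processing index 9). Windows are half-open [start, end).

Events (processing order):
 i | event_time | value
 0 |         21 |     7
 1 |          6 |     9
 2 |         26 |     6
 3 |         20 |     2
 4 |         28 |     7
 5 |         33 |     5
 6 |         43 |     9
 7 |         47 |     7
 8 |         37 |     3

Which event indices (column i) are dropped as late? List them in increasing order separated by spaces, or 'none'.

1 3 8

i=0 t=21 v=7: → [20,30); WM=19
i=1 t=6 v=9: DROP (t<19-0); WM=19
i=2 t=26 v=6: → [20,30); WM=24
i=3 t=20 v=2: DROP (t<24-0); WM=24
i=4 t=28 v=7: → [20,30); WM=26
i=5 t=33 v=5: → [30,40); WM=31; [20,30) fires=7
i=6 t=43 v=9: → [40,50); WM=41; [30,40) fires=5
i=7 t=47 v=7: → [40,50); WM=45
i=8 t=37 v=3: DROP (t<45-0); WM=45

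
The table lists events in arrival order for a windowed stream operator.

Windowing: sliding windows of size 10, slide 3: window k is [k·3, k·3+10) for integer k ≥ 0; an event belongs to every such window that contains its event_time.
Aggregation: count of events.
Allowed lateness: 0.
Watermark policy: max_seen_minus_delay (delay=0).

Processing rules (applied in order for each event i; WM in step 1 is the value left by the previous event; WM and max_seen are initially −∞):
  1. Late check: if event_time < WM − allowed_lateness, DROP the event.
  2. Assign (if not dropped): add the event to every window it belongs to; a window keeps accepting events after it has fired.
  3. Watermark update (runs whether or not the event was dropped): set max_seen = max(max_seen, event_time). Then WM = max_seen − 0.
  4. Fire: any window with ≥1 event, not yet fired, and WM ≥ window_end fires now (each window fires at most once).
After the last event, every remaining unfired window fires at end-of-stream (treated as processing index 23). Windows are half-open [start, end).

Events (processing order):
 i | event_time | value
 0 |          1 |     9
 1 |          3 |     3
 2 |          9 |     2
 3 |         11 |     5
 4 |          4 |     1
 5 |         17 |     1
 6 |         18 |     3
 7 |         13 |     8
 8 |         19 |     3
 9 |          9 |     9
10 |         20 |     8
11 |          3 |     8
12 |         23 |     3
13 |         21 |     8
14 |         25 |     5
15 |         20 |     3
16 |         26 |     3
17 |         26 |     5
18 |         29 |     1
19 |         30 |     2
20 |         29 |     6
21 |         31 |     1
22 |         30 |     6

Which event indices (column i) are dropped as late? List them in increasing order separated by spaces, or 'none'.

4 7 9 11 13 15 20 22

i=0 t=1 v=9: → [0,10); WM=1
i=1 t=3 v=3: → [3,13),[0,10); WM=3
i=2 t=9 v=2: → [9,19),[6,16),[3,13),[0,10); WM=9
i=3 t=11 v=5: → [9,19),[6,16),[3,13); WM=11; [0,10) fires=3
i=4 t=4 v=1: DROP (t<11-0); WM=11
i=5 t=17 v=1: → [15,25),[12,22),[9,19); WM=17; [3,13) fires=3 [6,16) fires=2
i=6 t=18 v=3: → [18,28),[15,25),[12,22),[9,19); WM=18
i=7 t=13 v=8: DROP (t<18-0); WM=18
i=8 t=19 v=3: → [18,28),[15,25),[12,22); WM=19; [9,19) fires=4
i=9 t=9 v=9: DROP (t<19-0); WM=19
i=10 t=20 v=8: → [18,28),[15,25),[12,22); WM=20
i=11 t=3 v=8: DROP (t<20-0); WM=20
i=12 t=23 v=3: → [21,31),[18,28),[15,25); WM=23; [12,22) fires=4
i=13 t=21 v=8: DROP (t<23-0); WM=23
i=14 t=25 v=5: → [24,34),[21,31),[18,28); WM=25; [15,25) fires=5
i=15 t=20 v=3: DROP (t<25-0); WM=25
i=16 t=26 v=3: → [24,34),[21,31),[18,28); WM=26
i=17 t=26 v=5: → [24,34),[21,31),[18,28); WM=26
i=18 t=29 v=1: → [27,37),[24,34),[21,31); WM=29; [18,28) fires=7
i=19 t=30 v=2: → [30,40),[27,37),[24,34),[21,31); WM=30
i=20 t=29 v=6: DROP (t<30-0); WM=30
i=21 t=31 v=1: → [30,40),[27,37),[24,34); WM=31; [21,31) fires=6
i=22 t=30 v=6: DROP (t<31-0); WM=31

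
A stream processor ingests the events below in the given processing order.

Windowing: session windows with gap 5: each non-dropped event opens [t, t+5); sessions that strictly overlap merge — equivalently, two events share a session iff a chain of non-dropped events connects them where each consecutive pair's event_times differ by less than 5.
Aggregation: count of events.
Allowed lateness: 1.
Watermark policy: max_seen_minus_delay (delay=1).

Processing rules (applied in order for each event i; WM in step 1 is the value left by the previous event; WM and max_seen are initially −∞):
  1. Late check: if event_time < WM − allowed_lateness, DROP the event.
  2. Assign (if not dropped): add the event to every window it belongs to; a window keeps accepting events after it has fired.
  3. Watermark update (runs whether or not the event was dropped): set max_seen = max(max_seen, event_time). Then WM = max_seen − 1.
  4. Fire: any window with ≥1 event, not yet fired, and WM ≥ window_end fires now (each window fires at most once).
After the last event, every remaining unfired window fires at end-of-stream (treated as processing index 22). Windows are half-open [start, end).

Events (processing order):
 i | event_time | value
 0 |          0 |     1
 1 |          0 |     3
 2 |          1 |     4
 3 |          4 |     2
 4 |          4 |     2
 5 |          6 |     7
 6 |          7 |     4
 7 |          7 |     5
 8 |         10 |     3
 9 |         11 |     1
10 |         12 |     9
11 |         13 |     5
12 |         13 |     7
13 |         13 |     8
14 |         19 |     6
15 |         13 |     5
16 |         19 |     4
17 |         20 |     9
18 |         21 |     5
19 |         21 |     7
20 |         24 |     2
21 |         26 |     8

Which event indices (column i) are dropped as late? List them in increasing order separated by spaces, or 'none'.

15

i=0 t=0 v=1: → [0,5); WM=-1
i=1 t=0 v=3: → [0,5); WM=-1
i=2 t=1 v=4: → [0,6); WM=0
i=3 t=4 v=2: → [0,9); WM=3
i=4 t=4 v=2: → [0,9); WM=3
i=5 t=6 v=7: → [0,11); WM=5
i=6 t=7 v=4: → [0,12); WM=6
i=7 t=7 v=5: → [0,12); WM=6
i=8 t=10 v=3: → [0,15); WM=9
i=9 t=11 v=1: → [0,16); WM=10
i=10 t=12 v=9: → [0,17); WM=11
i=11 t=13 v=5: → [0,18); WM=12
i=12 t=13 v=7: → [0,18); WM=12
i=13 t=13 v=8: → [0,18); WM=12
i=14 t=19 v=6: → [19,24); WM=18
i=15 t=13 v=5: DROP (t<18-1); WM=18
i=16 t=19 v=4: → [19,24); WM=18
i=17 t=20 v=9: → [19,25); WM=19
i=18 t=21 v=5: → [19,26); WM=20
i=19 t=21 v=7: → [19,26); WM=20
i=20 t=24 v=2: → [19,29); WM=23
i=21 t=26 v=8: → [19,31); WM=25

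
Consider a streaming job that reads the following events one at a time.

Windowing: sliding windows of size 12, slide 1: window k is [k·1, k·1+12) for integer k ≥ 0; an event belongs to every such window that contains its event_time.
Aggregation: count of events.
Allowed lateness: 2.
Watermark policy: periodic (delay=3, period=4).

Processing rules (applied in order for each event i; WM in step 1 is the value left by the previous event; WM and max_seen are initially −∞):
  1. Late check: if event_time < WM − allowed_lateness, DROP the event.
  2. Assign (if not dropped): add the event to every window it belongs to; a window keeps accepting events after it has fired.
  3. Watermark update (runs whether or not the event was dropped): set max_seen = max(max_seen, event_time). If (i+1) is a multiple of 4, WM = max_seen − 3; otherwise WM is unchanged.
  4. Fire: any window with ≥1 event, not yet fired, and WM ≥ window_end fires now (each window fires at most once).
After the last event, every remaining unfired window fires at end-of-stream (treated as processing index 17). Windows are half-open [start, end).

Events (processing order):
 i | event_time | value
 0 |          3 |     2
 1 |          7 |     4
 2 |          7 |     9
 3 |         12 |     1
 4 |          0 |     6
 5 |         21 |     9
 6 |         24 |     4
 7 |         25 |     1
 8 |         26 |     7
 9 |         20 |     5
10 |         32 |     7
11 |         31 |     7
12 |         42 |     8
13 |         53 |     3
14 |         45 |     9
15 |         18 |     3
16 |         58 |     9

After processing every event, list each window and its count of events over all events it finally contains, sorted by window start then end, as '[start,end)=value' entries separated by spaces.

[0,12)=3 [1,13)=4 [2,14)=4 [3,15)=4 [4,16)=3 [5,17)=3 [6,18)=3 [7,19)=3 [8,20)=1 [9,21)=2 [10,22)=3 [11,23)=3 [12,24)=3 [13,25)=3 [14,26)=4 [15,27)=5 [16,28)=5 [17,29)=5 [18,30)=5 [19,31)=5 [20,32)=6 [21,33)=6 [22,34)=5 [23,35)=5 [24,36)=5 [25,37)=4 [26,38)=3 [27,39)=2 [28,40)=2 [29,41)=2 [30,42)=2 [31,43)=3 [32,44)=2 [33,45)=1 [34,46)=2 [35,47)=2 [36,48)=2 [37,49)=2 [38,50)=2 [39,51)=2 [40,52)=2 [41,53)=2 [42,54)=3 [43,55)=2 [44,56)=2 [45,57)=2 [46,58)=1 [47,59)=2 [48,60)=2 [49,61)=2 [50,62)=2 [51,63)=2 [52,64)=2 [53,65)=2 [54,66)=1 [55,67)=1 [56,68)=1 [57,69)=1 [58,70)=1

i=0 t=3 v=2: → [3,15),[2,14),[1,13),[0,12); WM=−∞
i=1 t=7 v=4: → [7,19),[6,18),[5,17),[4,16),[3,15),[2,14),[1,13),[0,12); WM=−∞
i=2 t=7 v=9: → [7,19),[6,18),[5,17),[4,16),[3,15),[2,14),[1,13),[0,12); WM=−∞
i=3 t=12 v=1: → [12,24),[11,23),[10,22),[9,21),[8,20),[7,19),[6,18),[5,17),[4,16),[3,15),[2,14),[1,13); WM=9
i=4 t=0 v=6: DROP (t<9-2); WM=9
i=5 t=21 v=9: → [21,33),[20,32),[19,31),[18,30),[17,29),[16,28),[15,27),[14,26),[13,25),[12,24),[11,23),[10,22); WM=9
i=6 t=24 v=4: → [24,36),[23,35),[22,34),[21,33),[20,32),[19,31),[18,30),[17,29),[16,28),[15,27),[14,26),[13,25); WM=9
i=7 t=25 v=1: → [25,37),[24,36),[23,35),[22,34),[21,33),[20,32),[19,31),[18,30),[17,29),[16,28),[15,27),[14,26); WM=22; [0,12) fires=3 [1,13) fires=4 [2,14) fires=4 [3,15) fires=4 [4,16) fires=3 [5,17) fires=3 [6,18) fires=3 [7,19) fires=3 [8,20) fires=1 [9,21) fires=1 [10,22) fires=2
i=8 t=26 v=7: → [26,38),[25,37),[24,36),[23,35),[22,34),[21,33),[20,32),[19,31),[18,30),[17,29),[16,28),[15,27); WM=22
i=9 t=20 v=5: → [20,32),[19,31),[18,30),[17,29),[16,28),[15,27),[14,26),[13,25),[12,24),[11,23),[10,22),[9,21); WM=22
i=10 t=32 v=7: → [32,44),[31,43),[30,42),[29,41),[28,40),[27,39),[26,38),[25,37),[24,36),[23,35),[22,34),[21,33); WM=22
i=11 t=31 v=7: → [31,43),[30,42),[29,41),[28,40),[27,39),[26,38),[25,37),[24,36),[23,35),[22,34),[21,33),[20,32); WM=29; [11,23) fires=3 [12,24) fires=3 [13,25) fires=3 [14,26) fires=4 [15,27) fires=5 [16,28) fires=5 [17,29) fires=5
i=12 t=42 v=8: → [42,54),[41,53),[40,52),[39,51),[38,50),[37,49),[36,48),[35,47),[34,46),[33,45),[32,44),[31,43); WM=29
i=13 t=53 v=3: → [53,65),[52,64),[51,63),[50,62),[49,61),[48,60),[47,59),[46,58),[45,57),[44,56),[43,55),[42,54); WM=29
i=14 t=45 v=9: → [45,57),[44,56),[43,55),[42,54),[41,53),[40,52),[39,51),[38,50),[37,49),[36,48),[35,47),[34,46); WM=29
i=15 t=18 v=3: DROP (t<29-2); WM=50; [18,30) fires=5 [19,31) fires=5 [20,32) fires=6 [21,33) fires=6 [22,34) fires=5 [23,35) fires=5 [24,36) fires=5 [25,37) fires=4 [26,38) fires=3 [27,39) fires=2 [28,40) fires=2 [29,41) fires=2 [30,42) fires=2 [31,43) fires=3 [32,44) fires=2 [33,45) fires=1 [34,46) fires=2 [35,47) fires=2 [36,48) fires=2 [37,49) fires=2 [38,50) fires=2
i=16 t=58 v=9: → [58,70),[57,69),[56,68),[55,67),[54,66),[53,65),[52,64),[51,63),[50,62),[49,61),[48,60),[47,59); WM=50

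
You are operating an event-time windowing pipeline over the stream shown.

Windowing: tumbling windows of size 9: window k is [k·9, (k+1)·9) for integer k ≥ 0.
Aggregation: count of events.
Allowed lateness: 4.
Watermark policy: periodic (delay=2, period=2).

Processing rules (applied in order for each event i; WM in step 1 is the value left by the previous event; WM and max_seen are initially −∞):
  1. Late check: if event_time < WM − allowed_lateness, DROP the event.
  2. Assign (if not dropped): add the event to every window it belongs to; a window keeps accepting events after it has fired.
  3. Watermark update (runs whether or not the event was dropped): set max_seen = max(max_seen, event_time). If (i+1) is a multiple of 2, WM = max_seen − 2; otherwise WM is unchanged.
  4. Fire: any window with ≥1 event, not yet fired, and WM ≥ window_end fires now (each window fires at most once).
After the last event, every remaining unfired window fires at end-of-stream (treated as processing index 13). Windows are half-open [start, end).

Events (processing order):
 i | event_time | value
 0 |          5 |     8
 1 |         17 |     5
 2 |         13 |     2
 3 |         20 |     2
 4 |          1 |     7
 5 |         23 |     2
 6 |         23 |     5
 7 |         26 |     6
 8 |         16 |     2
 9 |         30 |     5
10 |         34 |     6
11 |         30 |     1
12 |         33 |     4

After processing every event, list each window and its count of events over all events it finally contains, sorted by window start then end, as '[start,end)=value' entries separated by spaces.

[0,9)=1 [9,18)=2 [18,27)=4 [27,36)=4

i=0 t=5 v=8: → [0,9); WM=−∞
i=1 t=17 v=5: → [9,18); WM=15; [0,9) fires=1
i=2 t=13 v=2: → [9,18); WM=15
i=3 t=20 v=2: → [18,27); WM=18; [9,18) fires=2
i=4 t=1 v=7: DROP (t<18-4); WM=18
i=5 t=23 v=2: → [18,27); WM=21
i=6 t=23 v=5: → [18,27); WM=21
i=7 t=26 v=6: → [18,27); WM=24
i=8 t=16 v=2: DROP (t<24-4); WM=24
i=9 t=30 v=5: → [27,36); WM=28; [18,27) fires=4
i=10 t=34 v=6: → [27,36); WM=28
i=11 t=30 v=1: → [27,36); WM=32
i=12 t=33 v=4: → [27,36); WM=32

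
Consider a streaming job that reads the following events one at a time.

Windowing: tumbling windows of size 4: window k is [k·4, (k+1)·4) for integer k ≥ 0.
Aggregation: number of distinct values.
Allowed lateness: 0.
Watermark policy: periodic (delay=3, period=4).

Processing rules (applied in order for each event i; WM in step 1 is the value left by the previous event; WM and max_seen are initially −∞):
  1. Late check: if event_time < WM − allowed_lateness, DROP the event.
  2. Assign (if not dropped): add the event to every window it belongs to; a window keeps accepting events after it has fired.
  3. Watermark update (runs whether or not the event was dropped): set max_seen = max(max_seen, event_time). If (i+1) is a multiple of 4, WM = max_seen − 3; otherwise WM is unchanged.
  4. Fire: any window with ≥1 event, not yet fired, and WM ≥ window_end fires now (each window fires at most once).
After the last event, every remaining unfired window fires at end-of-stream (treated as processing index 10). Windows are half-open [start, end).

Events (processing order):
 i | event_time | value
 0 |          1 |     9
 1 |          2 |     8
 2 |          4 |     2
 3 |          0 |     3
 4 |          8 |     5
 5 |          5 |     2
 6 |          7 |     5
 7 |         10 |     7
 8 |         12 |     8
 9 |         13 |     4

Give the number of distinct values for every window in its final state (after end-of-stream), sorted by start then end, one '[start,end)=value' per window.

[0,4)=3 [4,8)=2 [8,12)=2 [12,16)=2

i=0 t=1 v=9: → [0,4); WM=−∞
i=1 t=2 v=8: → [0,4); WM=−∞
i=2 t=4 v=2: → [4,8); WM=−∞
i=3 t=0 v=3: → [0,4); WM=1
i=4 t=8 v=5: → [8,12); WM=1
i=5 t=5 v=2: → [4,8); WM=1
i=6 t=7 v=5: → [4,8); WM=1
i=7 t=10 v=7: → [8,12); WM=7; [0,4) fires=3
i=8 t=12 v=8: → [12,16); WM=7
i=9 t=13 v=4: → [12,16); WM=7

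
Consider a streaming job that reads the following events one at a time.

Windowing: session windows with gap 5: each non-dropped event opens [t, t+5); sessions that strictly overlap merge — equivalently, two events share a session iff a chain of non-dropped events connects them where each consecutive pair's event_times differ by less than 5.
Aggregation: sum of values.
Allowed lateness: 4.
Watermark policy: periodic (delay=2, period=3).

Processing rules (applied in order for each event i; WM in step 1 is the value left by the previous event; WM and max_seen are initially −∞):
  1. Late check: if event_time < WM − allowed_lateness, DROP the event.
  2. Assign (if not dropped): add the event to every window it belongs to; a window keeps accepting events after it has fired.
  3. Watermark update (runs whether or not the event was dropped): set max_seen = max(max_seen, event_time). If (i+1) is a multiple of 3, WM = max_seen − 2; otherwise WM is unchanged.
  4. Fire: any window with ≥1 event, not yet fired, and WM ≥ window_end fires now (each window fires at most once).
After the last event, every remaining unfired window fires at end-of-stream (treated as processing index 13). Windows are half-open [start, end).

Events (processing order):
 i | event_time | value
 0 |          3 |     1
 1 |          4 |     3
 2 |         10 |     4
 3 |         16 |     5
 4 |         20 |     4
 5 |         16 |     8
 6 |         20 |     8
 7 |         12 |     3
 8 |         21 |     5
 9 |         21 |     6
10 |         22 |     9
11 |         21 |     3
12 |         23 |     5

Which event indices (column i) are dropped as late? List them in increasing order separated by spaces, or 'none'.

i=0 t=3 v=1: → [3,8); WM=−∞
i=1 t=4 v=3: → [3,9); WM=−∞
i=2 t=10 v=4: → [10,15); WM=8
i=3 t=16 v=5: → [16,21); WM=8
i=4 t=20 v=4: → [16,25); WM=8
i=5 t=16 v=8: → [16,25); WM=18
i=6 t=20 v=8: → [16,25); WM=18
i=7 t=12 v=3: DROP (t<18-4); WM=18
i=8 t=21 v=5: → [16,26); WM=19
i=9 t=21 v=6: → [16,26); WM=19
i=10 t=22 v=9: → [16,27); WM=19
i=11 t=21 v=3: → [16,27); WM=20
i=12 t=23 v=5: → [16,28); WM=20

7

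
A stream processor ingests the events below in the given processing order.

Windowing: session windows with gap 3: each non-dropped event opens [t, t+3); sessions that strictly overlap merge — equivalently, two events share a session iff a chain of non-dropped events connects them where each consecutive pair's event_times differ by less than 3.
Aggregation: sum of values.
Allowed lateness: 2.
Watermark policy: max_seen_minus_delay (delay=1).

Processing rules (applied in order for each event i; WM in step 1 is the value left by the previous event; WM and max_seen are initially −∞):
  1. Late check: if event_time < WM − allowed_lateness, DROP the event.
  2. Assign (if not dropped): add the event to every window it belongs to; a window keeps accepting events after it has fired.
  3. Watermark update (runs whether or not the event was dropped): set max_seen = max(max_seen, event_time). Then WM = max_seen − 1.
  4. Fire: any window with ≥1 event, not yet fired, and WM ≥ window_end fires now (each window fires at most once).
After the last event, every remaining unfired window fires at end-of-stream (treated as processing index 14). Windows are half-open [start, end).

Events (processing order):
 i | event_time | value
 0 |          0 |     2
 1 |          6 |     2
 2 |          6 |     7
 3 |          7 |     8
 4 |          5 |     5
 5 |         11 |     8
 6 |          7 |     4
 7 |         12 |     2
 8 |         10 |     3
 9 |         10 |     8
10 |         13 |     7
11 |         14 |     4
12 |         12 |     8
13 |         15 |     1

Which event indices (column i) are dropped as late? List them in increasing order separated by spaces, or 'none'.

i=0 t=0 v=2: → [0,3); WM=-1
i=1 t=6 v=2: → [6,9); WM=5
i=2 t=6 v=7: → [6,9); WM=5
i=3 t=7 v=8: → [6,10); WM=6
i=4 t=5 v=5: → [5,10); WM=6
i=5 t=11 v=8: → [11,14); WM=10
i=6 t=7 v=4: DROP (t<10-2); WM=10
i=7 t=12 v=2: → [11,15); WM=11
i=8 t=10 v=3: → [10,15); WM=11
i=9 t=10 v=8: → [10,15); WM=11
i=10 t=13 v=7: → [10,16); WM=12
i=11 t=14 v=4: → [10,17); WM=13
i=12 t=12 v=8: → [10,17); WM=13
i=13 t=15 v=1: → [10,18); WM=14

6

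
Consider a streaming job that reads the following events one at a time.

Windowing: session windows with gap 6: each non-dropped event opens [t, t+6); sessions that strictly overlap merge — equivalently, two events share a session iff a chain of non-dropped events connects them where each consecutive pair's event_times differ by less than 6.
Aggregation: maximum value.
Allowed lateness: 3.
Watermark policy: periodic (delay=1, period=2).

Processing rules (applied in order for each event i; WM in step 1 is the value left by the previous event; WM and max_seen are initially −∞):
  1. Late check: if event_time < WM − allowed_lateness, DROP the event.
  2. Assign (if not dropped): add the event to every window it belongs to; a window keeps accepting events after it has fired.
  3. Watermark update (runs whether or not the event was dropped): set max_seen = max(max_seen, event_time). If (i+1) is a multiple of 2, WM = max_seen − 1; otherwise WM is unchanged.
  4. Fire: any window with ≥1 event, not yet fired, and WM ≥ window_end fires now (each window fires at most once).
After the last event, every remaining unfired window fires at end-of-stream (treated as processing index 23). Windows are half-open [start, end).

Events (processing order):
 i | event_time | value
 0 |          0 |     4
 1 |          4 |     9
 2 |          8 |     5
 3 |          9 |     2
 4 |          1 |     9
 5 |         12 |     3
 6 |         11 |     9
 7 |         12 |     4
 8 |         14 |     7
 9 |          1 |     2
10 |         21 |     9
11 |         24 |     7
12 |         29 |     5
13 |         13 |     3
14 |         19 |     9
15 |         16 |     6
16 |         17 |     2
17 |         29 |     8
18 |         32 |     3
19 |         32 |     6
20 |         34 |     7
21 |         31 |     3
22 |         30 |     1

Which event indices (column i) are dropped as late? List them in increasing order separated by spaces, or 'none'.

4 9 13 14 15 16

i=0 t=0 v=4: → [0,6); WM=−∞
i=1 t=4 v=9: → [0,10); WM=3
i=2 t=8 v=5: → [0,14); WM=3
i=3 t=9 v=2: → [0,15); WM=8
i=4 t=1 v=9: DROP (t<8-3); WM=8
i=5 t=12 v=3: → [0,18); WM=11
i=6 t=11 v=9: → [0,18); WM=11
i=7 t=12 v=4: → [0,18); WM=11
i=8 t=14 v=7: → [0,20); WM=11
i=9 t=1 v=2: DROP (t<11-3); WM=13
i=10 t=21 v=9: → [21,27); WM=13
i=11 t=24 v=7: → [21,30); WM=23
i=12 t=29 v=5: → [21,35); WM=23
i=13 t=13 v=3: DROP (t<23-3); WM=28
i=14 t=19 v=9: DROP (t<28-3); WM=28
i=15 t=16 v=6: DROP (t<28-3); WM=28
i=16 t=17 v=2: DROP (t<28-3); WM=28
i=17 t=29 v=8: → [21,35); WM=28
i=18 t=32 v=3: → [21,38); WM=28
i=19 t=32 v=6: → [21,38); WM=31
i=20 t=34 v=7: → [21,40); WM=31
i=21 t=31 v=3: → [21,40); WM=33
i=22 t=30 v=1: → [21,40); WM=33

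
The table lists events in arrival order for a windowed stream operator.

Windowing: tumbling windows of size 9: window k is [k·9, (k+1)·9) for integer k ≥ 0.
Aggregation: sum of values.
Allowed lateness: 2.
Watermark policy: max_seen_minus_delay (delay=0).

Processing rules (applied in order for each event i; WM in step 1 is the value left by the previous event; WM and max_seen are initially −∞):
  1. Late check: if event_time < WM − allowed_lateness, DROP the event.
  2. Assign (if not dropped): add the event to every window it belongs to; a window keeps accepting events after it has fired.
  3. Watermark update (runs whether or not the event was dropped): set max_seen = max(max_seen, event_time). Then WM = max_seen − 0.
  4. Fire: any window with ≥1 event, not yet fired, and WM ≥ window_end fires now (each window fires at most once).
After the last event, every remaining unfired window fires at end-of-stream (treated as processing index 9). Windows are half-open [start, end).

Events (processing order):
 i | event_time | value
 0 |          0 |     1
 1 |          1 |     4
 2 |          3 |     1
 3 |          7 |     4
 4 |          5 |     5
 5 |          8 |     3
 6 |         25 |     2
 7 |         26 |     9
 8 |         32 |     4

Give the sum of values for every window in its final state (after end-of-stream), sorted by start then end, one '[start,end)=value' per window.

[0,9)=18 [18,27)=11 [27,36)=4

i=0 t=0 v=1: → [0,9); WM=0
i=1 t=1 v=4: → [0,9); WM=1
i=2 t=3 v=1: → [0,9); WM=3
i=3 t=7 v=4: → [0,9); WM=7
i=4 t=5 v=5: → [0,9); WM=7
i=5 t=8 v=3: → [0,9); WM=8
i=6 t=25 v=2: → [18,27); WM=25; [0,9) fires=18
i=7 t=26 v=9: → [18,27); WM=26
i=8 t=32 v=4: → [27,36); WM=32; [18,27) fires=11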